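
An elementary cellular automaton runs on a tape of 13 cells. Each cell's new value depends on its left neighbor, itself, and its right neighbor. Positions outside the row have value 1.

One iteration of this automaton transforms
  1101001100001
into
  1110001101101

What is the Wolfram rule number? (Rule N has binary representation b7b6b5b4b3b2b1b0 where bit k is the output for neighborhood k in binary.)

position 0: 111 → 1  (bit 7 = 1)
position 1: 110 → 1  (bit 6 = 1)
position 2: 101 → 1  (bit 5 = 1)
position 4: 100 → 0  (bit 4 = 0)
position 6: 011 → 1  (bit 3 = 1)
position 3: 010 → 0  (bit 2 = 0)
position 5: 001 → 0  (bit 1 = 0)
position 9: 000 → 1  (bit 0 = 1)
bits b7..b0 = 11101001 = 233

233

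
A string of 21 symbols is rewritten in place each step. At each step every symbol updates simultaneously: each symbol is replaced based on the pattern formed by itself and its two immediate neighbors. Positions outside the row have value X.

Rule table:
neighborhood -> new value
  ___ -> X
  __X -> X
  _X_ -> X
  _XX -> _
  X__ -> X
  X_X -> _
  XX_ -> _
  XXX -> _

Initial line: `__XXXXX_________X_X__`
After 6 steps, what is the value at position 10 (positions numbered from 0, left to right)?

_

XX_____XXXXXXXXXX_XXX
__XXXXX______________
XX_____XXXXXXXXXXXXXX
__XXXXX______________  (repeats step 2; period 2)
step 6: __XXXXX______________
position 10 holds _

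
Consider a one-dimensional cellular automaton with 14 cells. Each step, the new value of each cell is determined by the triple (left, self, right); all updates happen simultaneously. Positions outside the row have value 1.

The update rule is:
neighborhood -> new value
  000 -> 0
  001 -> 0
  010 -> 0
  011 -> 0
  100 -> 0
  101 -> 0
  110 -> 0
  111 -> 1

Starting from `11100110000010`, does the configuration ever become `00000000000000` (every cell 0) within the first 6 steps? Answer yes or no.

11000000000000
10000000000000
00000000000000
all cells are 0 at step 3

yes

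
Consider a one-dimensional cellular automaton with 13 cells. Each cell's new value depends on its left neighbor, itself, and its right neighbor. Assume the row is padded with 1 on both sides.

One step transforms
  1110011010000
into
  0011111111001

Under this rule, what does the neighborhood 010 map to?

1

At position 8 the neighborhood is 010; the next row has 1 there.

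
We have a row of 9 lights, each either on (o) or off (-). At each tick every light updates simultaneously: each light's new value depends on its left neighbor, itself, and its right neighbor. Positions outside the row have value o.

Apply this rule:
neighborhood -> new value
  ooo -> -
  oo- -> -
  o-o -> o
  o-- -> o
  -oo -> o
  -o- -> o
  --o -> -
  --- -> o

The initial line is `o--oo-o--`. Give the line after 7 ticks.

tick 1: -o-o-ooo-
tick 2: oooooo--o
tick 3: ------o-o
tick 4: ooooo-ooo
tick 5: -----oo--
tick 6: oooo-o-o-
tick 7: ----ooooo

----ooooo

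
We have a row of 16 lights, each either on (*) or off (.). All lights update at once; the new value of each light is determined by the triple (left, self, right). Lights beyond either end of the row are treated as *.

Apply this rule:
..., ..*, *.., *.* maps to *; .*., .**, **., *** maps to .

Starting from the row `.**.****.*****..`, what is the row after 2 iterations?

.**.****.*****..

iteration 1: *..*....*.....**
iteration 2: .**.****.*****..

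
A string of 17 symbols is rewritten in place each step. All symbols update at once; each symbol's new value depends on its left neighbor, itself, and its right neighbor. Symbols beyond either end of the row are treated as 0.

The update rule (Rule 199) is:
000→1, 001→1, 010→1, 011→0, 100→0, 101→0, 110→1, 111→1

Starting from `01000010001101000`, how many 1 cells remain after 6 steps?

7

11011110110101011
01001110010101001
11010110110101011
01010010010101001
11010110110101011  (repeats step 3; period 2)
step 6: 01010010010101001
count of 1: 7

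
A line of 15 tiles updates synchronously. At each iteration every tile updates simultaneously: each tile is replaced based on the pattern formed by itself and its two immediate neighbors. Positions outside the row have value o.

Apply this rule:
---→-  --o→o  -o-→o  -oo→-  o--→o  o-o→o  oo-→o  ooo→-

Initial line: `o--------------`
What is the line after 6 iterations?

o-oo-oo--o--oo-

oo------------o
-oo----------o-
o-oo--------ooo
oo-oo------o---
-oo-oo----ooo-o
o-oo-oo--o--oo-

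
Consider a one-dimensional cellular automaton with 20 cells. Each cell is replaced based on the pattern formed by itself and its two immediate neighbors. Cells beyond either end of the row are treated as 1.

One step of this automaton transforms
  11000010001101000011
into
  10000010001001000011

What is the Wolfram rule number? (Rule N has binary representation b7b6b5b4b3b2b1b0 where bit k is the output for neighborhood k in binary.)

140

position 0: 111 → 1  (bit 7 = 1)
position 1: 110 → 0  (bit 6 = 0)
position 12: 101 → 0  (bit 5 = 0)
position 2: 100 → 0  (bit 4 = 0)
position 10: 011 → 1  (bit 3 = 1)
position 6: 010 → 1  (bit 2 = 1)
position 5: 001 → 0  (bit 1 = 0)
position 3: 000 → 0  (bit 0 = 0)
bits b7..b0 = 10001100 = 140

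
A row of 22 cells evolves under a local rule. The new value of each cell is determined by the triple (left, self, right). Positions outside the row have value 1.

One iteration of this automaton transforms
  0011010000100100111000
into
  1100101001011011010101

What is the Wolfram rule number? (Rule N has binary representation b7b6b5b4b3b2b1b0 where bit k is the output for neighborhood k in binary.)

position 17: 111 → 1  (bit 7 = 1)
position 3: 110 → 0  (bit 6 = 0)
position 4: 101 → 1  (bit 5 = 1)
position 0: 100 → 1  (bit 4 = 1)
position 2: 011 → 0  (bit 3 = 0)
position 5: 010 → 0  (bit 2 = 0)
position 1: 001 → 1  (bit 1 = 1)
position 7: 000 → 0  (bit 0 = 0)
bits b7..b0 = 10110010 = 178

178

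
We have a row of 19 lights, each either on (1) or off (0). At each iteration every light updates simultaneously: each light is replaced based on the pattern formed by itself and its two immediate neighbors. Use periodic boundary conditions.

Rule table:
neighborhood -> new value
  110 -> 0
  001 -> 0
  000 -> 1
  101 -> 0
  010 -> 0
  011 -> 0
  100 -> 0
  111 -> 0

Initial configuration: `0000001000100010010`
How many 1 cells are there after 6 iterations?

iteration 1: 1111100010001000000
iteration 2: 0000001000100011110
iteration 3: 1111100010001000000  (repeats iteration 1; period 2)
iteration 6: 0000001000100011110
count of 1: 6

6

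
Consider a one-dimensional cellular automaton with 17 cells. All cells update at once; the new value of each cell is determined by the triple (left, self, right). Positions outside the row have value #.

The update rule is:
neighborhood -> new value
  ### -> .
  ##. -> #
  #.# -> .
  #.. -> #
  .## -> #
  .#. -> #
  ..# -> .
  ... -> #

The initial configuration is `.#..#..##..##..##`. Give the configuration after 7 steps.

step 1: .##.##.###.###.#.
step 2: .##.##.#.#.#.#.#.
step 3: .##.##.#.#.#.#.#.  (fixed point — unchanged through step 7)

.##.##.#.#.#.#.#.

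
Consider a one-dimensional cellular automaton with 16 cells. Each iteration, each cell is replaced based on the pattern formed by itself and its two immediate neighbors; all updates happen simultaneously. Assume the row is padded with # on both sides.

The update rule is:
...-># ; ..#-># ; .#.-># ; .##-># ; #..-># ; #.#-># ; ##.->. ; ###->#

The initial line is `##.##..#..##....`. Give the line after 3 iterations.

##.######.######

iteration 1: #.##.######.####
iteration 2: .##.######.#####
iteration 3: ##.######.######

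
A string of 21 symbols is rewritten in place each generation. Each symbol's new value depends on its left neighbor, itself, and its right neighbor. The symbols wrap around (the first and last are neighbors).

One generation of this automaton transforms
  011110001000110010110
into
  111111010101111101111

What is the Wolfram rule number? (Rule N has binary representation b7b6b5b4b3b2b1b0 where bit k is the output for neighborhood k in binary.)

position 2: 111 → 1  (bit 7 = 1)
position 4: 110 → 1  (bit 6 = 1)
position 17: 101 → 1  (bit 5 = 1)
position 5: 100 → 1  (bit 4 = 1)
position 1: 011 → 1  (bit 3 = 1)
position 8: 010 → 0  (bit 2 = 0)
position 0: 001 → 1  (bit 1 = 1)
position 6: 000 → 0  (bit 0 = 0)
bits b7..b0 = 11111010 = 250

250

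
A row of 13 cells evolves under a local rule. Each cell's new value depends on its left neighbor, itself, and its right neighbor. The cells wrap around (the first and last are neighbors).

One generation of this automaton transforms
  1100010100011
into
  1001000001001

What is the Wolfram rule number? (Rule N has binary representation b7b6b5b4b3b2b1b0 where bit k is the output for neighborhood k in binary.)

position 0: 111 → 1  (bit 7 = 1)
position 1: 110 → 0  (bit 6 = 0)
position 6: 101 → 0  (bit 5 = 0)
position 2: 100 → 0  (bit 4 = 0)
position 11: 011 → 0  (bit 3 = 0)
position 5: 010 → 0  (bit 2 = 0)
position 4: 001 → 0  (bit 1 = 0)
position 3: 000 → 1  (bit 0 = 1)
bits b7..b0 = 10000001 = 129

129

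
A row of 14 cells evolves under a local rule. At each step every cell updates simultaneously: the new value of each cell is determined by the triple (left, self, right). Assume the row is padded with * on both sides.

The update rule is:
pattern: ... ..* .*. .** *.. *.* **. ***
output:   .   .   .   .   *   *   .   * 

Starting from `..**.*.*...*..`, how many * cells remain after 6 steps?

step 1: *...*.*.*...*.
step 2: .*...*.*.*...*
step 3: *.*...*.*.*...
step 4: .*.*...*.*.*..
step 5: *.*.*...*.*.*.
step 6: .*.*.*...*.*.*
count of *: 6

6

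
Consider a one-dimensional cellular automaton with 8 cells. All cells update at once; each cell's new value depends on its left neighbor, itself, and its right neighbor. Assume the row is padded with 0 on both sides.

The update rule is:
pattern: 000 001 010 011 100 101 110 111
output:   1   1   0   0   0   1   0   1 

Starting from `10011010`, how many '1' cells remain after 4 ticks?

tick 1: 00100100
tick 2: 11001001
tick 3: 00010010
tick 4: 11100100
count of 1: 4

4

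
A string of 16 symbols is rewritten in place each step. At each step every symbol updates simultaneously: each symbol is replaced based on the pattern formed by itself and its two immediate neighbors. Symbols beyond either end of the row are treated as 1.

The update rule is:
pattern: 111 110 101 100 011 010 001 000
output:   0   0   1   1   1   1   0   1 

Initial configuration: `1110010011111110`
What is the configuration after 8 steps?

1010000011101001

step 1: 0001011010000001
step 2: 1101110111111101
step 3: 0011001100000011
step 4: 1010101011111010
step 5: 0111111110000111
step 6: 1100000001110100
step 7: 0011111101001110
step 8: 1010000011101001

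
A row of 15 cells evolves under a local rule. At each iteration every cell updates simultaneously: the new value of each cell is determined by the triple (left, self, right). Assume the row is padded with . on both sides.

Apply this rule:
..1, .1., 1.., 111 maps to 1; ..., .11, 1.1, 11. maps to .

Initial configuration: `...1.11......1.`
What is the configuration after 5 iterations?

1.1...1.1111...

..11...1....111
.1..1.111..1.1.
11111..1.111.11
.111.111..1....
1.1...1.1111...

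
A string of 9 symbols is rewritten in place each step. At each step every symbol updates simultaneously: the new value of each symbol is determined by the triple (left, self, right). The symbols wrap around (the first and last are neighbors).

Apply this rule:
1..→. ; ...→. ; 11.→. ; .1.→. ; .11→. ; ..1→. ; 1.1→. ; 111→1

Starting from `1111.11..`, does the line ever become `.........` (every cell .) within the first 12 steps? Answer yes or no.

yes

step 1: .11......
step 2: .........
all cells are . at step 2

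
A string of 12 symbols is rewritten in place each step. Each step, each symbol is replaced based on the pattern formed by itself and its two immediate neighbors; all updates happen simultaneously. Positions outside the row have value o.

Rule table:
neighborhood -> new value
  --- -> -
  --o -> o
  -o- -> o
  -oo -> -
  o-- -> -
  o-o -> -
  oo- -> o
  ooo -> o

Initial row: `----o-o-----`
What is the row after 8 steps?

step 1: ---oo-o----o
step 2: --o-o-o---o-
step 3: -oo-o-o--oo-
step 4: --o-o-o-o-o-
step 5: -oo-o-o-o-o-
step 6: --o-o-o-o-o-  (repeats step 4; period 2)
step 8: --o-o-o-o-o-

--o-o-o-o-o-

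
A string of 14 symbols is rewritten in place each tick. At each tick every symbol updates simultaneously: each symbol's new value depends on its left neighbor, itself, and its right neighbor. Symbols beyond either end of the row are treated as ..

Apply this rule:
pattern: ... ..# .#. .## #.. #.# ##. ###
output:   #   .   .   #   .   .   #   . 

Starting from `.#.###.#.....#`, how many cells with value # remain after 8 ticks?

...#.#...###..
##.....#.#.#.#
##.###........
##.#.#.#######
##.....#.....#
##.###...###..
##.#.#.#.#.#.#
##............
count of #: 2

2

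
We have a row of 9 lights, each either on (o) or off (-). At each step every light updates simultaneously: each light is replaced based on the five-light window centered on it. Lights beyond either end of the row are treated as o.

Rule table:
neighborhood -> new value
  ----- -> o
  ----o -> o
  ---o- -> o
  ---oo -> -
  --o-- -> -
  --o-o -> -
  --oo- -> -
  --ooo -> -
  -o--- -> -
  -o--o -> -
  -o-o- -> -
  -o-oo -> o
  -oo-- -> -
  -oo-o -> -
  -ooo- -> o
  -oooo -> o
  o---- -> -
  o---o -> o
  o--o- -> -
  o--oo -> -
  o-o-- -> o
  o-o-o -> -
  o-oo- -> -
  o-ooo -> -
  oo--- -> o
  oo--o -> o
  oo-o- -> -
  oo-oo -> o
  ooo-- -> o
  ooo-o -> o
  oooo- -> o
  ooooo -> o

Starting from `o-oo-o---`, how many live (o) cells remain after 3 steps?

7

step 1: oo---o-o-
step 2: ooooo---o
step 3: ooooooo--
count of o: 7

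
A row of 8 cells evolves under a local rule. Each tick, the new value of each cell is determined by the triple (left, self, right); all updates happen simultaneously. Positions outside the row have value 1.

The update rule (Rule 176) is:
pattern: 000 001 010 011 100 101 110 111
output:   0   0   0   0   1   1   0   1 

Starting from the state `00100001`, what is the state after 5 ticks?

10101001

tick 1: 10010000
tick 2: 01001000
tick 3: 10100100
tick 4: 01010010
tick 5: 10101001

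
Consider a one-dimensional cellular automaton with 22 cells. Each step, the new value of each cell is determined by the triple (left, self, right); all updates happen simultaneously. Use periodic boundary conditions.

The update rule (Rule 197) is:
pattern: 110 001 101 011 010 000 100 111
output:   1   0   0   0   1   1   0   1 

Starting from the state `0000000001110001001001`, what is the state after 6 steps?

0111111100110101001001
0011111100010101001001
0001111101010101001001
0100111101010101001001
0100011101010101001001
0101001101010101001001

0101001101010101001001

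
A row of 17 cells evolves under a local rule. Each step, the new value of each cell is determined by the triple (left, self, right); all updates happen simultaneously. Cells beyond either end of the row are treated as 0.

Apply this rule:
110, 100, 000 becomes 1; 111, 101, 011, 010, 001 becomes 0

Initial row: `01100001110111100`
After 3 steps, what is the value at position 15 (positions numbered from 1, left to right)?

1

step 1: 00111100010000111
step 2: 10000111001110001
step 3: 01110001100011100
position 15 holds 1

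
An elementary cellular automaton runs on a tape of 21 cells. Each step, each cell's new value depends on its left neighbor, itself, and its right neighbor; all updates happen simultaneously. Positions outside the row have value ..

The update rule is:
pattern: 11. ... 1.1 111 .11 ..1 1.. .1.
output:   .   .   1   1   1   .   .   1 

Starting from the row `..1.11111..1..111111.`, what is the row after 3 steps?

..111111...1..11111..
..11111....1..1111...
..1111.....1..111....

..1111.....1..111....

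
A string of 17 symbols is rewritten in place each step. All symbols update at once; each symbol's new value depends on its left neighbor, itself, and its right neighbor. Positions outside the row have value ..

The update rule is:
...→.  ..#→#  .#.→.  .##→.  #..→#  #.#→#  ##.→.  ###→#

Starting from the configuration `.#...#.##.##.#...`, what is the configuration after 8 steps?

.#.#.#.##.##.#.#.

#.#.#.#..#..#.#..
.#.#.#.##.##.#.#.
#.#.#.#..#..#.#.#
.#.#.#.##.##.#.#.  (repeats step 2; period 2)
step 8: .#.#.#.##.##.#.#.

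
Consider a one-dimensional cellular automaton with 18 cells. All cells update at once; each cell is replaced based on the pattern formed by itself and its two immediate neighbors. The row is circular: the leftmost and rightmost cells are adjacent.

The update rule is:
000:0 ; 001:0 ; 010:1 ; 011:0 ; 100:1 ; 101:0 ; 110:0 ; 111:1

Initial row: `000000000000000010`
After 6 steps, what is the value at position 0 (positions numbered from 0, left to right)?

step 1: 000000000000000011
step 2: 100000000000000000
step 3: 110000000000000000
step 4: 001000000000000000
step 5: 001100000000000000
step 6: 000010000000000000
position 0 holds 0

0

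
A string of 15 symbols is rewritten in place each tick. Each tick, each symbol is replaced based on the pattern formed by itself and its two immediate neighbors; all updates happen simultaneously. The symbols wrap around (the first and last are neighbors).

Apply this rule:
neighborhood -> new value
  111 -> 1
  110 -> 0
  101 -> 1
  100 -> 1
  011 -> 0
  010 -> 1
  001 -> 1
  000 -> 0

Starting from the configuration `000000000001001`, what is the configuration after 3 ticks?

100000000011111
010000000101111
111000001110110

111000001110110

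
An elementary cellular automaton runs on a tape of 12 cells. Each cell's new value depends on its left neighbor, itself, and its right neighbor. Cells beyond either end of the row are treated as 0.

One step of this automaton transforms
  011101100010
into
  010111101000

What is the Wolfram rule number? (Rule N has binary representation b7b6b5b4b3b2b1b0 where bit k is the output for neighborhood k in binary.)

position 2: 111 → 0  (bit 7 = 0)
position 3: 110 → 1  (bit 6 = 1)
position 4: 101 → 1  (bit 5 = 1)
position 7: 100 → 0  (bit 4 = 0)
position 1: 011 → 1  (bit 3 = 1)
position 10: 010 → 0  (bit 2 = 0)
position 0: 001 → 0  (bit 1 = 0)
position 8: 000 → 1  (bit 0 = 1)
bits b7..b0 = 01101001 = 105

105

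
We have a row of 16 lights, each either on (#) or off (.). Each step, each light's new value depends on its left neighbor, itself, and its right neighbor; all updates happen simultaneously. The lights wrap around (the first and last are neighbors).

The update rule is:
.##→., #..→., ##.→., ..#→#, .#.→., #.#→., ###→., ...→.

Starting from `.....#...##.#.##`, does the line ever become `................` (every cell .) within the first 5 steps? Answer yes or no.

....#...#.......
...#...#........
..#...#.........
.#...#..........
#...#...........
step 5 is #...#..........., still not uniform .

no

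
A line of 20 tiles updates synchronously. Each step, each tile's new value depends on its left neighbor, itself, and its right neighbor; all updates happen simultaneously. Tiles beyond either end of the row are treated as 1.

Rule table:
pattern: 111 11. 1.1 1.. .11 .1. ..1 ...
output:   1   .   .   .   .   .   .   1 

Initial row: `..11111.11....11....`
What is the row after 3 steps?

........1..11....11.

...111.....11....11.
.1..1..111....11....
........1..11....11.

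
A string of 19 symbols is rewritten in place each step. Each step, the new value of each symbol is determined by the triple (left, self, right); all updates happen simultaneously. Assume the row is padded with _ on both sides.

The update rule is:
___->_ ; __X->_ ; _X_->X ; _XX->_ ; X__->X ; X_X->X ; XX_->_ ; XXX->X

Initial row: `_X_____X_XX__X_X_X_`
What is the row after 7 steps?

_XX____XX__X_XXXXXX
___X_____X_XX_XXXX_
___XX____XX__X_XX_X
_____X_____X_XX__XX
_____XX____XX__X___
_______X_____X_XX__
_______XX____XX__X_

_______XX____XX__X_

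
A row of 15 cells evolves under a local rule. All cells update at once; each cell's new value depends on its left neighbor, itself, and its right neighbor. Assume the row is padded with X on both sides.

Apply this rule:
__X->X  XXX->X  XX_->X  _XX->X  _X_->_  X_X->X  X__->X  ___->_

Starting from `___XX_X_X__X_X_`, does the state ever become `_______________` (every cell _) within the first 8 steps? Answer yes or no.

step 1: X_XXXX_X_XX_X_X
step 2: XXXXXXX_XXXX_XX
step 3: XXXXXXXXXXXXXXX
step 4: XXXXXXXXXXXXXXX  (fixed point — unchanged through step 8)
step 8 is XXXXXXXXXXXXXXX, still not uniform _

no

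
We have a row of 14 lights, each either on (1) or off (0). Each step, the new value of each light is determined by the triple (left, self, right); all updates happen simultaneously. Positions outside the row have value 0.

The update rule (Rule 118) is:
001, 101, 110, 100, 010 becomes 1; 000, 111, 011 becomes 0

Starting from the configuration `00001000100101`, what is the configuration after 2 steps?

00100110000001

00011101111111
00100110000001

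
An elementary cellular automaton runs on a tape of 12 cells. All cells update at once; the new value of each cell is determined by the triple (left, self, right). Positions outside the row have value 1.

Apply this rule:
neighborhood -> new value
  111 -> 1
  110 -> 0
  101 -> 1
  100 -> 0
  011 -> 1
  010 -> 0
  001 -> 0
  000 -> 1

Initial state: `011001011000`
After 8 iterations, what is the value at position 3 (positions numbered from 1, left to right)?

110000110010
100110100001
000101001101
010010001011
100000100111
001110000111
001100110111
001000101111
position 3 holds 1

1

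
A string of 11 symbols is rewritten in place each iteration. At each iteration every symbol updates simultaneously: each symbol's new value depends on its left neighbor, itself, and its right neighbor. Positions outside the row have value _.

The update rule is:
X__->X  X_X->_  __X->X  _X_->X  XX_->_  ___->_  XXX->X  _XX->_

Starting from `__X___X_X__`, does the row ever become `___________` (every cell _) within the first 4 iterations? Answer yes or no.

iteration 1: _XXX_XX_XX_
iteration 2: X_X_______X
iteration 3: X_XX_____XX
iteration 4: X___X___X__
iteration 4 is X___X___X__, still not uniform _

no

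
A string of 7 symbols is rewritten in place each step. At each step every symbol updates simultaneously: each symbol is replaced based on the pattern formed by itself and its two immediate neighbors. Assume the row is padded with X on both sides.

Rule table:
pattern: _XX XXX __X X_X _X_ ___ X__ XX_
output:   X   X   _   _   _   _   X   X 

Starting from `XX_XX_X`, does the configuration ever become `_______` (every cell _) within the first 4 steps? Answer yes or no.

no

step 1: XX_XX_X  (fixed point — unchanged through step 4)
step 4 is XX_XX_X, still not uniform _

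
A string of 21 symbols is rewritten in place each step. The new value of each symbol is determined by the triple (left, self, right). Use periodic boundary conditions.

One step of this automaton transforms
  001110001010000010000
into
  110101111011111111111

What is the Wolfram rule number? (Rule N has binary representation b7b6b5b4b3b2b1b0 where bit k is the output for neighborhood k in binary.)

151

position 3: 111 → 1  (bit 7 = 1)
position 4: 110 → 0  (bit 6 = 0)
position 9: 101 → 0  (bit 5 = 0)
position 5: 100 → 1  (bit 4 = 1)
position 2: 011 → 0  (bit 3 = 0)
position 8: 010 → 1  (bit 2 = 1)
position 1: 001 → 1  (bit 1 = 1)
position 0: 000 → 1  (bit 0 = 1)
bits b7..b0 = 10010111 = 151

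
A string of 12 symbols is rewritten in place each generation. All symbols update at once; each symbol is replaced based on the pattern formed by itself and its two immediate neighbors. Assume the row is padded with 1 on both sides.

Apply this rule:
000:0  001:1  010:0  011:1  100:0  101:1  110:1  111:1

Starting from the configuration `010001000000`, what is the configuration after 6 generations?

100010000001
100100000011
101000000111
110000001111
110000011111
110000111111

110000111111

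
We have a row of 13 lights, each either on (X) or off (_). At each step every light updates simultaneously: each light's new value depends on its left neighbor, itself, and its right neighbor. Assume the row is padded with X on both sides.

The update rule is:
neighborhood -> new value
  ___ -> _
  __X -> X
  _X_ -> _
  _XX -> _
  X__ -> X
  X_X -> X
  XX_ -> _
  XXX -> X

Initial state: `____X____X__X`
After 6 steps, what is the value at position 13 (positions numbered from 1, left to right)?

X

X__X_X__X_XX_
_XX_X_XX_X__X
X__X_X__X_XX_  (repeats step 1; period 2)
step 6: _XX_X_XX_X__X
position 13 holds X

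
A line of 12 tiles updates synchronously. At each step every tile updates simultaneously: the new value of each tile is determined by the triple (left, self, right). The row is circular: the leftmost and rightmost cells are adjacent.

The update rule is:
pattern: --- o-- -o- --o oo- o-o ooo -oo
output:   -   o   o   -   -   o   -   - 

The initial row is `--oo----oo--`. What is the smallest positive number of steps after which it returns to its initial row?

6

----o-----o-
----oo----oo
o-----o-----
oo----oo----
--o-----o---
--oo----oo--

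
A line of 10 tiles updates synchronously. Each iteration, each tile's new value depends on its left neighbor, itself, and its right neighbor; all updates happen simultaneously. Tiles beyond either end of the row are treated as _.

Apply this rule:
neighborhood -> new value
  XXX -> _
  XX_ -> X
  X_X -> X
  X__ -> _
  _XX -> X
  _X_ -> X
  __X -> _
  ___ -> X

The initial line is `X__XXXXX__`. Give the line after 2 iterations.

X__X_X_XXX

X__X___X_X
X__X_X_XXX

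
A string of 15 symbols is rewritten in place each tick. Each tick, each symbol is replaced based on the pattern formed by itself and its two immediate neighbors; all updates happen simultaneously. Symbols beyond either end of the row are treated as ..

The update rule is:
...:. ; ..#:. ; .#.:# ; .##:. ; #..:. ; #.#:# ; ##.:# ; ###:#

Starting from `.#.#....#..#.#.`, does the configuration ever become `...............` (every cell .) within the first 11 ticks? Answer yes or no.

tick 1: .###....#..###.
tick 2: ..##....#...##.
tick 3: ...#....#....#.
tick 4: ...#....#....#.  (fixed point — unchanged through tick 11)
tick 11 is ...#....#....#., still not uniform .

no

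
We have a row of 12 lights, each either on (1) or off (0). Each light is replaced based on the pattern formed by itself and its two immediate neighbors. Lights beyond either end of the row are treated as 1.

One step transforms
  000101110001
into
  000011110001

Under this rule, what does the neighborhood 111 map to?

At position 6 the neighborhood is 111; the next row has 1 there.

1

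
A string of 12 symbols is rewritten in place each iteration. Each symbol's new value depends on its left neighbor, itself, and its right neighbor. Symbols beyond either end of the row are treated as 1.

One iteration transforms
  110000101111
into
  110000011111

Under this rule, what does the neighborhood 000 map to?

0

At position 3 the neighborhood is 000; the next row has 0 there.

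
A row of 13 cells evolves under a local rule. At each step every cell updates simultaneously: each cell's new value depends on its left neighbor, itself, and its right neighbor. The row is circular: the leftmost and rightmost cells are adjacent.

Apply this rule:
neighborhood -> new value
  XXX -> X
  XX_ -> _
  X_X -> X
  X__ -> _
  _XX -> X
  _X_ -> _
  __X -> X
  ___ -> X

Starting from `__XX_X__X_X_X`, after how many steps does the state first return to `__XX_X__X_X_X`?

13

_XX_X__X_X_X_
XX_X__X_X_X__
X_X__X_X_X__X
_X__X_X_X__XX
X__X_X_X__XX_
__X_X_X__XX_X
_X_X_X__XX_X_
X_X_X__XX_X__
_X_X__XX_X__X
X_X__XX_X__X_
_X__XX_X__X_X
X__XX_X__X_X_
__XX_X__X_X_X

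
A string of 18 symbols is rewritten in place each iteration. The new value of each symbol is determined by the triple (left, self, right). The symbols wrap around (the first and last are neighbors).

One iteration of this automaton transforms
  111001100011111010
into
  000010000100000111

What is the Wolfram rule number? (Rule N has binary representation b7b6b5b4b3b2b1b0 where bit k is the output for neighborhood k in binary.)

position 1: 111 → 0  (bit 7 = 0)
position 2: 110 → 0  (bit 6 = 0)
position 15: 101 → 1  (bit 5 = 1)
position 3: 100 → 0  (bit 4 = 0)
position 0: 011 → 0  (bit 3 = 0)
position 16: 010 → 1  (bit 2 = 1)
position 4: 001 → 1  (bit 1 = 1)
position 8: 000 → 0  (bit 0 = 0)
bits b7..b0 = 00100110 = 38

38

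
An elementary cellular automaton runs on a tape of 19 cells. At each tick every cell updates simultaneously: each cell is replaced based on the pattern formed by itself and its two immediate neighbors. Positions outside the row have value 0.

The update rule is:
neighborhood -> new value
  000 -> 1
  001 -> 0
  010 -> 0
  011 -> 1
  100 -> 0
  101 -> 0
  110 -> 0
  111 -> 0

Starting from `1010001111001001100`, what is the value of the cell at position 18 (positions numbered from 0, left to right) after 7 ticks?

0

0000101000000001001
1110000011111100000
1000111010000001111
0010100000111101000
1000001110100000011
0011101000001111010
1010000011101000000
position 18 holds 0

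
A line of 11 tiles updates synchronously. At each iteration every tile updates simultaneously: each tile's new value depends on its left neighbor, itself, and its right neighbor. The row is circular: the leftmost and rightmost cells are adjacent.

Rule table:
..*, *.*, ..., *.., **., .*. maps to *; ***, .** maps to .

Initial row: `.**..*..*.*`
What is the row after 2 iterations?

**.........

*.*********
**.........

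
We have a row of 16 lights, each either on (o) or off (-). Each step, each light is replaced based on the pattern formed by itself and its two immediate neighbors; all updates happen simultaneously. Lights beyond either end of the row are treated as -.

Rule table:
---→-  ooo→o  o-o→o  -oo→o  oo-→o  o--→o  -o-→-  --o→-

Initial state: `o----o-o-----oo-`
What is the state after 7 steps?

-o----o-o----ooo
--o----o-o---ooo
---o----o-o--ooo
----o----o-o-ooo
-----o----o-oooo
------o----ooooo
-------o---ooooo

-------o---ooooo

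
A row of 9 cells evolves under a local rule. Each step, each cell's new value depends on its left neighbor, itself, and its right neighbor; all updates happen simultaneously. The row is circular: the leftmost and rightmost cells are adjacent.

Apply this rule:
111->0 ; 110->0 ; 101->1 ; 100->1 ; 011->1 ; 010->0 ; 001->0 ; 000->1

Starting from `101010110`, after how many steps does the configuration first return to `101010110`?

9

step 1: 010101101
step 2: 101011010
step 3: 010110101
step 4: 101101010
step 5: 011010101
step 6: 110101010
step 7: 101010101
step 8: 010101011
step 9: 101010110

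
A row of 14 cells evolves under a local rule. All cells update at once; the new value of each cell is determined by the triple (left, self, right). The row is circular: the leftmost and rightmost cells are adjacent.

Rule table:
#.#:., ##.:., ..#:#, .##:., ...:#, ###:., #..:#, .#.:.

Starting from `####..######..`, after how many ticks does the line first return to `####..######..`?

2

....##......##
####..######..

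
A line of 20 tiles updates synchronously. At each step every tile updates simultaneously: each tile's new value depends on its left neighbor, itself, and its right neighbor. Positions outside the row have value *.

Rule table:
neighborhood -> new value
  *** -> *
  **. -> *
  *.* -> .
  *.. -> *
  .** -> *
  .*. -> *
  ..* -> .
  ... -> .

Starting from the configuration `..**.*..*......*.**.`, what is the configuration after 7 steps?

*.**.**.**.....*.**.
*.**.**.***....*.**.
*.**.**.****...*.**.
*.**.**.*****..*.**.
*.**.**.******.*.**.
*.**.**.******.*.**.  (fixed point — unchanged through step 7)

*.**.**.******.*.**.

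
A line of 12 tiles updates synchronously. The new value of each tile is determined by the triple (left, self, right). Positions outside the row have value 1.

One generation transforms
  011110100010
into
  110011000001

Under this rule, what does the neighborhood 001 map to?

0

At position 9 the neighborhood is 001; the next row has 0 there.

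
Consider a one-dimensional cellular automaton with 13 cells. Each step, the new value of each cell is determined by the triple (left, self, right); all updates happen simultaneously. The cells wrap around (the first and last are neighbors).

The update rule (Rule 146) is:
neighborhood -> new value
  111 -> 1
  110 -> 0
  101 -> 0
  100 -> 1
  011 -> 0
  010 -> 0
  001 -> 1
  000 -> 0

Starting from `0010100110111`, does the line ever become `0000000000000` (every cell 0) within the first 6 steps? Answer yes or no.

1100011000010
0010100100100
0100011011010
1010100000001
0000010000010
0000101000101
step 6 is 0000101000101, still not uniform 0

no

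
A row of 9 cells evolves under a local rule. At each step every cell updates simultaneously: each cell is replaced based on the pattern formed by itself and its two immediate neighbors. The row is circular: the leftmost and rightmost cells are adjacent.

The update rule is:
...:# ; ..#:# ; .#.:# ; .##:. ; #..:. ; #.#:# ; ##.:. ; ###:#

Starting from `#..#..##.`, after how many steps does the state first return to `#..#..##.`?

18

#.##.#..#
.#..##.#.
##.#..##.
..##.#..#
.#..##.##
##.#..#..
..##.##.#
.#..#..##
##.##.#..
..#..##.#
.##.#..##
#..##.#..
#.#..##.#
.##.#..#.
#..##.##.
#.#..#..#
.##.##.#.
#..#..##.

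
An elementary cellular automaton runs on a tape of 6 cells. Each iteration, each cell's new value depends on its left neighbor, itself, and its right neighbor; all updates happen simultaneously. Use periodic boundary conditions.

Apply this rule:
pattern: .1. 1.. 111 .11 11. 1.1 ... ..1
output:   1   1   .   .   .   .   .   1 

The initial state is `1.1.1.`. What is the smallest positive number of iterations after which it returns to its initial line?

1.1.1.

1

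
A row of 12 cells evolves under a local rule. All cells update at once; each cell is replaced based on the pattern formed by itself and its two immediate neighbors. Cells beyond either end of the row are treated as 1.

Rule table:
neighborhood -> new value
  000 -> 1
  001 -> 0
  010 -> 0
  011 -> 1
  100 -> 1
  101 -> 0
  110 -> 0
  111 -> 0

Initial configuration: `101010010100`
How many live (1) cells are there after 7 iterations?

000001000010
111100111000
000010100110
111000010100
000111000010
110100111000
000010100110
count of 1: 4

4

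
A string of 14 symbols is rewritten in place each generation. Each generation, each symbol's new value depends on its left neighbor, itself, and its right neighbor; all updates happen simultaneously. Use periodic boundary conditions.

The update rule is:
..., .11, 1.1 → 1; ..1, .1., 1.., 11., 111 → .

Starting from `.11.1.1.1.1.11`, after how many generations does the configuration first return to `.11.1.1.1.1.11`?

11.1.1.1.1.11.
1.1.1.1.1.11.1
.1.1.1.1.11.11
1.1.1.1.11.11.
.1.1.1.11.11.1
1.1.1.11.11.1.
.1.1.11.11.1.1
1.1.11.11.1.1.
.1.11.11.1.1.1
1.11.11.1.1.1.
.11.11.1.1.1.1
11.11.1.1.1.1.
1.11.1.1.1.1.1
.11.1.1.1.1.11

14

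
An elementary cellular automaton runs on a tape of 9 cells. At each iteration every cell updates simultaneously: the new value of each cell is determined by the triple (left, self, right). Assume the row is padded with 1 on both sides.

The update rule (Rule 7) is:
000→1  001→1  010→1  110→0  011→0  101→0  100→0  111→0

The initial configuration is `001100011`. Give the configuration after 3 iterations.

010001100
010110001
010000110

010000110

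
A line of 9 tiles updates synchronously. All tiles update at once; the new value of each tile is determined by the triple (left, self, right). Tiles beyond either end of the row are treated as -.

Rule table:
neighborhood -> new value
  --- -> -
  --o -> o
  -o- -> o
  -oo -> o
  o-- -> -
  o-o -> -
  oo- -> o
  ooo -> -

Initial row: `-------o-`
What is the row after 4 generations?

------oo-
-----ooo-
----oo-o-
---ooo-o-

---ooo-o-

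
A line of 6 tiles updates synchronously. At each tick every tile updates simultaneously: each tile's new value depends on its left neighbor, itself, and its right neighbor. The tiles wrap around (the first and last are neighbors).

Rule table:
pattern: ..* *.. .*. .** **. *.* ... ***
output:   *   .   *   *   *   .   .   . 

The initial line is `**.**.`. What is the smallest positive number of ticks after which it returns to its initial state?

tick 1: **.**.

1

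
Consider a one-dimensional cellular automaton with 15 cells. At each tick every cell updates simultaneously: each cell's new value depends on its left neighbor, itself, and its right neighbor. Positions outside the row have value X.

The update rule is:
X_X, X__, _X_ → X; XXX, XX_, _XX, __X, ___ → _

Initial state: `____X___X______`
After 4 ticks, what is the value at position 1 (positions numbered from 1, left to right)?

X___XX__XX_____
_X____X___X____
XXX___XX__XX___
___X____X___X__
position 1 holds _

_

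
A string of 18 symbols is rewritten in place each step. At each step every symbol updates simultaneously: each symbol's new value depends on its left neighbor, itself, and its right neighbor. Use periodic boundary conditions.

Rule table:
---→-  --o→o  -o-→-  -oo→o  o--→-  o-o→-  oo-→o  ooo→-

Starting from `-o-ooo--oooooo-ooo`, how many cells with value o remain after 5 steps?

4

step 1: ---o-o-oo----o-o-o
step 2: --o----oo---o-----
step 3: -o----ooo--o------
step 4: o----oo-o-o-------
step 5: ----ooo----------o
count of o: 4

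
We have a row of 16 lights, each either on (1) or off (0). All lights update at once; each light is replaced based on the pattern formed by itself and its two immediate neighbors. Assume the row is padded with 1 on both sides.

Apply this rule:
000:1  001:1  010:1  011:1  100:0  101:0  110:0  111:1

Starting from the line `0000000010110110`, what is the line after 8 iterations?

0100110011001111

0111111110100100
0111111100101101
0111111001101001
0111110011001011
0111100110011011
0111001100110011
0110011001100111
0100110011001111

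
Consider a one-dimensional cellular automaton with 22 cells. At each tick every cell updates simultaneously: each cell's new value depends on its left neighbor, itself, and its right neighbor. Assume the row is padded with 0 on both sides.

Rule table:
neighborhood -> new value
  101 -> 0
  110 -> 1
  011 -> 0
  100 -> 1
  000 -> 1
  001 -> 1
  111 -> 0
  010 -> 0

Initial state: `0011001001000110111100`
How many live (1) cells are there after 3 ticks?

14

1101110110111010000111
0100010010001001111001
1011101101110110001110
count of 1: 14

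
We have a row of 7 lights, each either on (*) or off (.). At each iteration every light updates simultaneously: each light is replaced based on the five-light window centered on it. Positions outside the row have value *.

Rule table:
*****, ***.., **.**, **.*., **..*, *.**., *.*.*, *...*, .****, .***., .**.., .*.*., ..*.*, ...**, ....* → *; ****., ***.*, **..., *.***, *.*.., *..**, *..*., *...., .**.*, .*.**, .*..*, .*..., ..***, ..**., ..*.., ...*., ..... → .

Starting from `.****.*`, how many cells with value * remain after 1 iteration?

*.*..*.
count of *: 3

3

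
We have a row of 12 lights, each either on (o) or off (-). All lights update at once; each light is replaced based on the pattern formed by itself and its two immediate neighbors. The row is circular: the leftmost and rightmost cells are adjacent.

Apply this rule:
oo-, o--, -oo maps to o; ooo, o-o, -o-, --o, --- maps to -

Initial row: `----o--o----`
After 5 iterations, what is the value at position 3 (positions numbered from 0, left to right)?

iteration 1: -----o--o---
iteration 2: ------o--o--
iteration 3: -------o--o-
iteration 4: --------o--o
iteration 5: o--------o--
position 3 holds -

-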